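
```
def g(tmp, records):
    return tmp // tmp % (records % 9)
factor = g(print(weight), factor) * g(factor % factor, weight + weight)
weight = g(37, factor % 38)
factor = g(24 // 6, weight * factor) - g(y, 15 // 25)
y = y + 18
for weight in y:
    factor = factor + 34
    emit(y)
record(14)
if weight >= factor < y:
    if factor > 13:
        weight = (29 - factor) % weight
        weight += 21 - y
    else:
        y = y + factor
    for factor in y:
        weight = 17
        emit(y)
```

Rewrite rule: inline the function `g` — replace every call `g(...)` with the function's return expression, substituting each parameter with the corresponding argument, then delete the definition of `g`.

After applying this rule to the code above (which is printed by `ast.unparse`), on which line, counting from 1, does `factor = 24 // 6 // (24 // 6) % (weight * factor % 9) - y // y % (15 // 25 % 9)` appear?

Transformed code:
factor = print(weight) // print(weight) % (factor % 9) * (factor % factor // (factor % factor) % ((weight + weight) % 9))
weight = 37 // 37 % (factor % 38 % 9)
factor = 24 // 6 // (24 // 6) % (weight * factor % 9) - y // y % (15 // 25 % 9)
y = y + 18
for weight in y:
    factor = factor + 34
    emit(y)
record(14)
if weight >= factor < y:
    if factor > 13:
        weight = (29 - factor) % weight
        weight += 21 - y
    else:
        y = y + factor
    for factor in y:
        weight = 17
        emit(y)

3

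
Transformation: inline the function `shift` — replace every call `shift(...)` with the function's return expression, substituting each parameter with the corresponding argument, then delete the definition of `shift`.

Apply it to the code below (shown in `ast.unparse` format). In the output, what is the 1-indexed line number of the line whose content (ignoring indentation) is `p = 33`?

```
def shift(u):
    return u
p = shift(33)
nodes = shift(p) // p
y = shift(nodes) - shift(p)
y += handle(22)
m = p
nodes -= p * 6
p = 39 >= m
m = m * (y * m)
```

1

Transformed code:
p = 33
nodes = p // p
y = nodes - p
y += handle(22)
m = p
nodes -= p * 6
p = 39 >= m
m = m * (y * m)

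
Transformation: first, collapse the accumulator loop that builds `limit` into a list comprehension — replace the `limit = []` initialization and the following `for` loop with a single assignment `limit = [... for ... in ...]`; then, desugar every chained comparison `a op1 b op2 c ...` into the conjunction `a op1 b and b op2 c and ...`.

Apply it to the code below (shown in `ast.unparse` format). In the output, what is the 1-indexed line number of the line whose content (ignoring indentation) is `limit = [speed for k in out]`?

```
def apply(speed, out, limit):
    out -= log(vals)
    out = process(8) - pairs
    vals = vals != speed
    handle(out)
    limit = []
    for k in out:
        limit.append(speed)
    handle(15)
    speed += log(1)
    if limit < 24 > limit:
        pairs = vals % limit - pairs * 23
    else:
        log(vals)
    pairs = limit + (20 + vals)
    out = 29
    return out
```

Transformed code:
def apply(speed, out, limit):
    out -= log(vals)
    out = process(8) - pairs
    vals = vals != speed
    handle(out)
    limit = [speed for k in out]
    handle(15)
    speed += log(1)
    if limit < 24 and 24 > limit:
        pairs = vals % limit - pairs * 23
    else:
        log(vals)
    pairs = limit + (20 + vals)
    out = 29
    return out

6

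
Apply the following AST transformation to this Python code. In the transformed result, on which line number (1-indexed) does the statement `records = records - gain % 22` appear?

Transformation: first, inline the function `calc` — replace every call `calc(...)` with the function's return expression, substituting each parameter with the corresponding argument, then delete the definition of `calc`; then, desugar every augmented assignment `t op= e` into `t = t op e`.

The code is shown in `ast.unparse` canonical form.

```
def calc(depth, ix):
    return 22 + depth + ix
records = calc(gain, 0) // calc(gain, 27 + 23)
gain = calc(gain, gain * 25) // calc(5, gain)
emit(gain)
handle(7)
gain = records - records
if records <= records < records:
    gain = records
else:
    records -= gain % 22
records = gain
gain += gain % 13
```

9

Transformed code:
records = (22 + gain + 0) // (22 + gain + (27 + 23))
gain = (22 + gain + gain * 25) // (22 + 5 + gain)
emit(gain)
handle(7)
gain = records - records
if records <= records < records:
    gain = records
else:
    records = records - gain % 22
records = gain
gain = gain + gain % 13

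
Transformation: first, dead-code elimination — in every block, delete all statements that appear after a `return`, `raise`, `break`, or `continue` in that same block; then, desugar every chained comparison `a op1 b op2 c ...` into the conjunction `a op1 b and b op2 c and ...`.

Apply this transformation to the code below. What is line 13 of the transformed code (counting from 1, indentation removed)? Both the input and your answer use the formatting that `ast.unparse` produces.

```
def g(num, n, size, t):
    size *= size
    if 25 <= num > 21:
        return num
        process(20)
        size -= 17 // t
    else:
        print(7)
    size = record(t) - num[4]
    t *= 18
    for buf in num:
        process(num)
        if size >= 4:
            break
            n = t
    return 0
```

Transformed code:
def g(num, n, size, t):
    size *= size
    if 25 <= num and num > 21:
        return num
    else:
        print(7)
    size = record(t) - num[4]
    t *= 18
    for buf in num:
        process(num)
        if size >= 4:
            break
    return 0

return 0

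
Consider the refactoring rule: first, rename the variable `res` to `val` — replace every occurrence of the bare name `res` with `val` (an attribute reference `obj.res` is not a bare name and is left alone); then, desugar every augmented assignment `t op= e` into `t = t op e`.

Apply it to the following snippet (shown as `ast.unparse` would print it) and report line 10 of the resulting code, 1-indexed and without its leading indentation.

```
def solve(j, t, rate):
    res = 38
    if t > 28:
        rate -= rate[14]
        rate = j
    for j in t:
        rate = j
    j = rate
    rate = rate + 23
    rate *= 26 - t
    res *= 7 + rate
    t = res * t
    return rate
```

Transformed code:
def solve(j, t, rate):
    val = 38
    if t > 28:
        rate = rate - rate[14]
        rate = j
    for j in t:
        rate = j
    j = rate
    rate = rate + 23
    rate = rate * (26 - t)
    val = val * (7 + rate)
    t = val * t
    return rate

rate = rate * (26 - t)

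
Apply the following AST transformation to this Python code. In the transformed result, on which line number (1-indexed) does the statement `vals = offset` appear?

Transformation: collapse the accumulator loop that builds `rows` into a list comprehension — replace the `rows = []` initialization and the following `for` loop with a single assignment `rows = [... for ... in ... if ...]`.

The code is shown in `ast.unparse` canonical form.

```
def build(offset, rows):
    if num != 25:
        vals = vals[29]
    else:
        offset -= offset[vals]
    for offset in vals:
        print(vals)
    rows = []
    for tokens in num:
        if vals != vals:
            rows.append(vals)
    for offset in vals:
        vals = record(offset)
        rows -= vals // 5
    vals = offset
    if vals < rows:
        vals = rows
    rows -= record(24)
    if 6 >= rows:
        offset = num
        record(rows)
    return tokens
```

12

Transformed code:
def build(offset, rows):
    if num != 25:
        vals = vals[29]
    else:
        offset -= offset[vals]
    for offset in vals:
        print(vals)
    rows = [vals for tokens in num if vals != vals]
    for offset in vals:
        vals = record(offset)
        rows -= vals // 5
    vals = offset
    if vals < rows:
        vals = rows
    rows -= record(24)
    if 6 >= rows:
        offset = num
        record(rows)
    return tokens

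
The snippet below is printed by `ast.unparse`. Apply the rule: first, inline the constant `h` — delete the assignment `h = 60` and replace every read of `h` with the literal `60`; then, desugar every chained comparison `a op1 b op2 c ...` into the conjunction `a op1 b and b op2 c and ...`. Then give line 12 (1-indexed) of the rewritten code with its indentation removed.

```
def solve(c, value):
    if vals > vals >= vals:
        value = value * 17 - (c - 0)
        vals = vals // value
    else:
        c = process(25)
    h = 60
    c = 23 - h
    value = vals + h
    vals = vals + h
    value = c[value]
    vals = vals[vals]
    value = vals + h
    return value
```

Transformed code:
def solve(c, value):
    if vals > vals and vals >= vals:
        value = value * 17 - (c - 0)
        vals = vals // value
    else:
        c = process(25)
    c = 23 - 60
    value = vals + 60
    vals = vals + 60
    value = c[value]
    vals = vals[vals]
    value = vals + 60
    return value

value = vals + 60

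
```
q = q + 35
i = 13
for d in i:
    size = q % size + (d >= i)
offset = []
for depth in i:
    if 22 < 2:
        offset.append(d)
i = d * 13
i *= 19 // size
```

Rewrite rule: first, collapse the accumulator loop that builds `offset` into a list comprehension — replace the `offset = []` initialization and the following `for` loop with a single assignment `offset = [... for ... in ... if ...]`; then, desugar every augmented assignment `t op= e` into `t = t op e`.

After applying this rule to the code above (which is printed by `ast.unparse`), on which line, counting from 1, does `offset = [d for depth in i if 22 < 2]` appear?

Transformed code:
q = q + 35
i = 13
for d in i:
    size = q % size + (d >= i)
offset = [d for depth in i if 22 < 2]
i = d * 13
i = i * (19 // size)

5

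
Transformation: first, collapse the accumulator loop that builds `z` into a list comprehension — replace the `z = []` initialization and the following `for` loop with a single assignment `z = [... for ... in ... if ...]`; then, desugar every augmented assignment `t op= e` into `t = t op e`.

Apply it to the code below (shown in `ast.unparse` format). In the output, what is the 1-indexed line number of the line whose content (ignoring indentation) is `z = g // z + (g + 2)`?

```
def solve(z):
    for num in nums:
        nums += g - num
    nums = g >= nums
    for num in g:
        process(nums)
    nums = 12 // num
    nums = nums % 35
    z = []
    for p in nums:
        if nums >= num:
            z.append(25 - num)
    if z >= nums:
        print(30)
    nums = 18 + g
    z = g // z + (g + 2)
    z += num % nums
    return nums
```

Transformed code:
def solve(z):
    for num in nums:
        nums = nums + (g - num)
    nums = g >= nums
    for num in g:
        process(nums)
    nums = 12 // num
    nums = nums % 35
    z = [25 - num for p in nums if nums >= num]
    if z >= nums:
        print(30)
    nums = 18 + g
    z = g // z + (g + 2)
    z = z + num % nums
    return nums

13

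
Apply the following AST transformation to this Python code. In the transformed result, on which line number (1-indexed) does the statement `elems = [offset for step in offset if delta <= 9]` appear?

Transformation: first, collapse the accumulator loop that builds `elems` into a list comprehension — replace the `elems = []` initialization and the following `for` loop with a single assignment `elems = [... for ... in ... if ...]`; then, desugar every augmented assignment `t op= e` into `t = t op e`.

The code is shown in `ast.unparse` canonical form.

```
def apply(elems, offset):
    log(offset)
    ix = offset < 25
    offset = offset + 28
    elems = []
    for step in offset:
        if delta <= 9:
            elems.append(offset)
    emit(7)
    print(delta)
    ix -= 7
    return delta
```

Transformed code:
def apply(elems, offset):
    log(offset)
    ix = offset < 25
    offset = offset + 28
    elems = [offset for step in offset if delta <= 9]
    emit(7)
    print(delta)
    ix = ix - 7
    return delta

5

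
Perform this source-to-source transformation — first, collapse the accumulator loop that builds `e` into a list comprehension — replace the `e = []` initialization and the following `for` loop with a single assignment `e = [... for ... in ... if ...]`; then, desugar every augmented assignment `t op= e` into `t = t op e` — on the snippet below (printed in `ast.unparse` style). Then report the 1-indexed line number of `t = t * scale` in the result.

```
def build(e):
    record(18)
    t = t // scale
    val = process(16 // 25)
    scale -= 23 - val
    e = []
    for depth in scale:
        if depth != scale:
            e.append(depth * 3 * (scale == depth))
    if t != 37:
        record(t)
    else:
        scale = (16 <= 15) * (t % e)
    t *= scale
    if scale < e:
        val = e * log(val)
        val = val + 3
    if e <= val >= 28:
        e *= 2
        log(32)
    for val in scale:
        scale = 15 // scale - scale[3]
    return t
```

Transformed code:
def build(e):
    record(18)
    t = t // scale
    val = process(16 // 25)
    scale = scale - (23 - val)
    e = [depth * 3 * (scale == depth) for depth in scale if depth != scale]
    if t != 37:
        record(t)
    else:
        scale = (16 <= 15) * (t % e)
    t = t * scale
    if scale < e:
        val = e * log(val)
        val = val + 3
    if e <= val >= 28:
        e = e * 2
        log(32)
    for val in scale:
        scale = 15 // scale - scale[3]
    return t

11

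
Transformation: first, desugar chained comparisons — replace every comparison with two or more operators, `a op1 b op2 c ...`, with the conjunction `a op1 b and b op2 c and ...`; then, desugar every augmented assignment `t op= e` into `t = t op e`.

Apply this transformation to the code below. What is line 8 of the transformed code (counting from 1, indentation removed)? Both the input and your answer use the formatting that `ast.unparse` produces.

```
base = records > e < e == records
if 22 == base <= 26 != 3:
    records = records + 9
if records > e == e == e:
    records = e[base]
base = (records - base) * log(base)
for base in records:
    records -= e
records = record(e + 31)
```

records = records - e

Transformed code:
base = records > e and e < e and (e == records)
if 22 == base and base <= 26 and (26 != 3):
    records = records + 9
if records > e and e == e and (e == e):
    records = e[base]
base = (records - base) * log(base)
for base in records:
    records = records - e
records = record(e + 31)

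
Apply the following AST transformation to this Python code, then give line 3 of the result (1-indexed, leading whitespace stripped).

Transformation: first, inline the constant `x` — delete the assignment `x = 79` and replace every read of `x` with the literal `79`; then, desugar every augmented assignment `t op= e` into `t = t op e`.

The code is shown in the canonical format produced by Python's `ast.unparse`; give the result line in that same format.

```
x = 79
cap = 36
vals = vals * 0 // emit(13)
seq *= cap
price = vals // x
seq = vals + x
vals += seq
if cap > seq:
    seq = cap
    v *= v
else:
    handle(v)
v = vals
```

Transformed code:
cap = 36
vals = vals * 0 // emit(13)
seq = seq * cap
price = vals // 79
seq = vals + 79
vals = vals + seq
if cap > seq:
    seq = cap
    v = v * v
else:
    handle(v)
v = vals

seq = seq * cap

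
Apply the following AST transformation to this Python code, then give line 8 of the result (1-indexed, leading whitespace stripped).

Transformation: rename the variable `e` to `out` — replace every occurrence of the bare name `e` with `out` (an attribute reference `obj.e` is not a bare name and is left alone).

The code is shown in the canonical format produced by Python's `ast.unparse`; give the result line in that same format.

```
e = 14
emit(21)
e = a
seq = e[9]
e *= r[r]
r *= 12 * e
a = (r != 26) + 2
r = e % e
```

Transformed code:
out = 14
emit(21)
out = a
seq = out[9]
out *= r[r]
r *= 12 * out
a = (r != 26) + 2
r = out % out

r = out % out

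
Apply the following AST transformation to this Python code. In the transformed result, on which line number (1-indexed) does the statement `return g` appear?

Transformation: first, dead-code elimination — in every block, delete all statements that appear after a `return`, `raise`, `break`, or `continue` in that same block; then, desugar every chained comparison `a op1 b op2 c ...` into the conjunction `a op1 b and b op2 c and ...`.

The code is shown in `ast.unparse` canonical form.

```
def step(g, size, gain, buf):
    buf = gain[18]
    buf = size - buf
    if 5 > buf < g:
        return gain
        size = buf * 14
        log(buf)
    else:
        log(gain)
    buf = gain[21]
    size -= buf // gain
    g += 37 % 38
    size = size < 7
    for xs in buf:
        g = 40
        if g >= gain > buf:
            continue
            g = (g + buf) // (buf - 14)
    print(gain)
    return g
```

17

Transformed code:
def step(g, size, gain, buf):
    buf = gain[18]
    buf = size - buf
    if 5 > buf and buf < g:
        return gain
    else:
        log(gain)
    buf = gain[21]
    size -= buf // gain
    g += 37 % 38
    size = size < 7
    for xs in buf:
        g = 40
        if g >= gain and gain > buf:
            continue
    print(gain)
    return g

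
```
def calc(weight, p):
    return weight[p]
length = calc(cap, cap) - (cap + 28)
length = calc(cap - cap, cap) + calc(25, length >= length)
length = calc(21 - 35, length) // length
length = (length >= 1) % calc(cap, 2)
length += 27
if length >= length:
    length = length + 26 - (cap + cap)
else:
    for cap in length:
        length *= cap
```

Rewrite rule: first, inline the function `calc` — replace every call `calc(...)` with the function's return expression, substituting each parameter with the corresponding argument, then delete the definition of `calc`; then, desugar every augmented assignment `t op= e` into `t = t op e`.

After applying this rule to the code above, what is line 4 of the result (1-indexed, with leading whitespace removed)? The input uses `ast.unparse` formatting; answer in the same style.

Transformed code:
length = cap[cap] - (cap + 28)
length = (cap - cap)[cap] + 25[length >= length]
length = (21 - 35)[length] // length
length = (length >= 1) % cap[2]
length = length + 27
if length >= length:
    length = length + 26 - (cap + cap)
else:
    for cap in length:
        length = length * cap

length = (length >= 1) % cap[2]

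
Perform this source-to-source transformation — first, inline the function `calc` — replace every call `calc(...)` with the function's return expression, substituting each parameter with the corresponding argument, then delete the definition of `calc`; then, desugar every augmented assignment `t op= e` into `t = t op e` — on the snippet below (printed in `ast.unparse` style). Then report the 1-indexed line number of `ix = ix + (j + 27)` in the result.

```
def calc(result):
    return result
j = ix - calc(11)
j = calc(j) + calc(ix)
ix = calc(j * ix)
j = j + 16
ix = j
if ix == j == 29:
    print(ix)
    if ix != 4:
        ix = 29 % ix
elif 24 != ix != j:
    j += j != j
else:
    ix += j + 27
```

Transformed code:
j = ix - 11
j = j + ix
ix = j * ix
j = j + 16
ix = j
if ix == j == 29:
    print(ix)
    if ix != 4:
        ix = 29 % ix
elif 24 != ix != j:
    j = j + (j != j)
else:
    ix = ix + (j + 27)

13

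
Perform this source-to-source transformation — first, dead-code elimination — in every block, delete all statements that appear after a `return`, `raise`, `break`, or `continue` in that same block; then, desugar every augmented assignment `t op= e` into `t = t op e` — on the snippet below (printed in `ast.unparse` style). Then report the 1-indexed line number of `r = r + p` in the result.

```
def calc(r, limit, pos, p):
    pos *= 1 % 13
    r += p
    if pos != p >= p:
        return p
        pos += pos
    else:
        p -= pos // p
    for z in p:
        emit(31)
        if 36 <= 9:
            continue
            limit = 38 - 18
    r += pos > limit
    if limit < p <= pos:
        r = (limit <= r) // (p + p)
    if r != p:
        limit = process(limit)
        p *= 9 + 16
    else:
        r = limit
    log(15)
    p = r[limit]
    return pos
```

3

Transformed code:
def calc(r, limit, pos, p):
    pos = pos * (1 % 13)
    r = r + p
    if pos != p >= p:
        return p
    else:
        p = p - pos // p
    for z in p:
        emit(31)
        if 36 <= 9:
            continue
    r = r + (pos > limit)
    if limit < p <= pos:
        r = (limit <= r) // (p + p)
    if r != p:
        limit = process(limit)
        p = p * (9 + 16)
    else:
        r = limit
    log(15)
    p = r[limit]
    return pos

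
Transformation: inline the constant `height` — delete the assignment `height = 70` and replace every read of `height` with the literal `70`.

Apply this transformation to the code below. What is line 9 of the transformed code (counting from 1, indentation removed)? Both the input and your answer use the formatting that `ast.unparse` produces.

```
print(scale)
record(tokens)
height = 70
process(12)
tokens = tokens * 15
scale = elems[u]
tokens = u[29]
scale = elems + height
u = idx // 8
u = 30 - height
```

u = 30 - 70

Transformed code:
print(scale)
record(tokens)
process(12)
tokens = tokens * 15
scale = elems[u]
tokens = u[29]
scale = elems + 70
u = idx // 8
u = 30 - 70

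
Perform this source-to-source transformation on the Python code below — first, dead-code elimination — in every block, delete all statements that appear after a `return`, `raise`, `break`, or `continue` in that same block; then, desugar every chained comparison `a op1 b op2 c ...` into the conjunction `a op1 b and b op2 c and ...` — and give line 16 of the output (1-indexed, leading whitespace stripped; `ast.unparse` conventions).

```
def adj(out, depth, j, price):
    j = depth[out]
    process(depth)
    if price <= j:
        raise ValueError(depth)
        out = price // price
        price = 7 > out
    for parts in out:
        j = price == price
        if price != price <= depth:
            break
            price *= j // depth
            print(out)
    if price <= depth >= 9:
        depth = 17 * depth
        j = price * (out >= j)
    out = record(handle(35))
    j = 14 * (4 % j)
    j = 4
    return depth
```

Transformed code:
def adj(out, depth, j, price):
    j = depth[out]
    process(depth)
    if price <= j:
        raise ValueError(depth)
    for parts in out:
        j = price == price
        if price != price and price <= depth:
            break
    if price <= depth and depth >= 9:
        depth = 17 * depth
        j = price * (out >= j)
    out = record(handle(35))
    j = 14 * (4 % j)
    j = 4
    return depth

return depth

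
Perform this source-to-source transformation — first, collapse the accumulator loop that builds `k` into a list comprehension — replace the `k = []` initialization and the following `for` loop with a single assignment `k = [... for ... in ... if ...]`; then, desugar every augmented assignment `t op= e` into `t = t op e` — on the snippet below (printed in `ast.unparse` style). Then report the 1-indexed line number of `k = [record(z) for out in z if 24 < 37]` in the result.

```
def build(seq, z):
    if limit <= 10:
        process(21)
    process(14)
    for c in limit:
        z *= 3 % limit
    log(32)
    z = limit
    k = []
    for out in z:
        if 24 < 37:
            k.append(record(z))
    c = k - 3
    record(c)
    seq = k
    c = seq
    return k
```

Transformed code:
def build(seq, z):
    if limit <= 10:
        process(21)
    process(14)
    for c in limit:
        z = z * (3 % limit)
    log(32)
    z = limit
    k = [record(z) for out in z if 24 < 37]
    c = k - 3
    record(c)
    seq = k
    c = seq
    return k

9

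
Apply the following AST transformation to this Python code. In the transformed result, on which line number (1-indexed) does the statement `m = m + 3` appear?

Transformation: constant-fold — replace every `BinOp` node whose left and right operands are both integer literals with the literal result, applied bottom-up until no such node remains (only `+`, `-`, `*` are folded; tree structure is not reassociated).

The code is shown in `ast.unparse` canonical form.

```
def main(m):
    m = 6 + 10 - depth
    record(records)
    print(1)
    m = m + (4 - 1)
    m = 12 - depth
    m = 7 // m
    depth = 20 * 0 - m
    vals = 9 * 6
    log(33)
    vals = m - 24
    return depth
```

5

Transformed code:
def main(m):
    m = 16 - depth
    record(records)
    print(1)
    m = m + 3
    m = 12 - depth
    m = 7 // m
    depth = 0 - m
    vals = 54
    log(33)
    vals = m - 24
    return depth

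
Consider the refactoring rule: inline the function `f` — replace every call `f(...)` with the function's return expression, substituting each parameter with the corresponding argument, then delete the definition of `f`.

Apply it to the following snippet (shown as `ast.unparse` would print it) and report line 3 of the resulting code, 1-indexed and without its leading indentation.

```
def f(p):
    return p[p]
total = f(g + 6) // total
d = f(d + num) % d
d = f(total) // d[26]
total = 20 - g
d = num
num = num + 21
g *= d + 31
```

Transformed code:
total = (g + 6)[g + 6] // total
d = (d + num)[d + num] % d
d = total[total] // d[26]
total = 20 - g
d = num
num = num + 21
g *= d + 31

d = total[total] // d[26]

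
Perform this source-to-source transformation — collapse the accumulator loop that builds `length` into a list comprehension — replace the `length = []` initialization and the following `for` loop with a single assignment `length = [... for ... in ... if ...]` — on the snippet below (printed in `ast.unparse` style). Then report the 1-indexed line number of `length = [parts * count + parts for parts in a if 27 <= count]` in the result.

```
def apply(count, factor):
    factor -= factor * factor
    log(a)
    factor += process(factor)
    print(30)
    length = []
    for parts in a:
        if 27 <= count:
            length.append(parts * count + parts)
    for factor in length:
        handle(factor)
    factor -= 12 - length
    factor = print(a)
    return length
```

6

Transformed code:
def apply(count, factor):
    factor -= factor * factor
    log(a)
    factor += process(factor)
    print(30)
    length = [parts * count + parts for parts in a if 27 <= count]
    for factor in length:
        handle(factor)
    factor -= 12 - length
    factor = print(a)
    return length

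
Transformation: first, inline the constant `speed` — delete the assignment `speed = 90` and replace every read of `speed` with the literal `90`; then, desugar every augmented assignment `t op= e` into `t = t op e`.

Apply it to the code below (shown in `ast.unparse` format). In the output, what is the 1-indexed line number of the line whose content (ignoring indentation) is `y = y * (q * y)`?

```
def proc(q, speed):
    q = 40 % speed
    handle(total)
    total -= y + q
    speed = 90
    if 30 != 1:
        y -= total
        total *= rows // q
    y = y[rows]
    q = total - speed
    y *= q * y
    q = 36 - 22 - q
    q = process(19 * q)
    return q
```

10

Transformed code:
def proc(q, speed):
    q = 40 % 90
    handle(total)
    total = total - (y + q)
    if 30 != 1:
        y = y - total
        total = total * (rows // q)
    y = y[rows]
    q = total - 90
    y = y * (q * y)
    q = 36 - 22 - q
    q = process(19 * q)
    return q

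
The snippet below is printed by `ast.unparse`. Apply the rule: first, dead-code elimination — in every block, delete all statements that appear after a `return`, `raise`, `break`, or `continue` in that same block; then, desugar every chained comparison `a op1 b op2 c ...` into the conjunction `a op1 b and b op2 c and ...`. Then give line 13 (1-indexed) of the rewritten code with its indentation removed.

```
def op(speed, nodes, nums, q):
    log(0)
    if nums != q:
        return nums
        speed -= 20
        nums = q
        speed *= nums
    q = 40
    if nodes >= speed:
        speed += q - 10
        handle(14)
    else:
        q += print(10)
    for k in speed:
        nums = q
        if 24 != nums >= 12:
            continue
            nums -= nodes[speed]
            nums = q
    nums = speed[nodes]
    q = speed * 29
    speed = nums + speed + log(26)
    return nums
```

Transformed code:
def op(speed, nodes, nums, q):
    log(0)
    if nums != q:
        return nums
    q = 40
    if nodes >= speed:
        speed += q - 10
        handle(14)
    else:
        q += print(10)
    for k in speed:
        nums = q
        if 24 != nums and nums >= 12:
            continue
    nums = speed[nodes]
    q = speed * 29
    speed = nums + speed + log(26)
    return nums

if 24 != nums and nums >= 12:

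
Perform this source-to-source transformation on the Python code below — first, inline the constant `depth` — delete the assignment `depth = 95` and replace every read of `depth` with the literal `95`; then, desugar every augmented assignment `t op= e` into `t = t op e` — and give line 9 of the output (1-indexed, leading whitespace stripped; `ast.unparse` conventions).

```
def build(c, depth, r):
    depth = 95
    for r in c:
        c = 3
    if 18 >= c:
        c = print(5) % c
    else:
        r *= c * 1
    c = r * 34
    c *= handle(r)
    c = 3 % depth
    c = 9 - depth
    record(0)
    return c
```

c = c * handle(r)

Transformed code:
def build(c, depth, r):
    for r in c:
        c = 3
    if 18 >= c:
        c = print(5) % c
    else:
        r = r * (c * 1)
    c = r * 34
    c = c * handle(r)
    c = 3 % 95
    c = 9 - 95
    record(0)
    return c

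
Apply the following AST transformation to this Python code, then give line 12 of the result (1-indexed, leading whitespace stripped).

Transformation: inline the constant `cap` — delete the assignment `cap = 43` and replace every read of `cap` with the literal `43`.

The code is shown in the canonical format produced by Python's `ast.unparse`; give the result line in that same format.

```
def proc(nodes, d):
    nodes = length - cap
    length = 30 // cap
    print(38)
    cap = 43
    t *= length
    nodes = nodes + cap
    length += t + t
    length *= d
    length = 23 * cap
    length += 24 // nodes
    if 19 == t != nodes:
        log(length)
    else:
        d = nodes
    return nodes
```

Transformed code:
def proc(nodes, d):
    nodes = length - 43
    length = 30 // 43
    print(38)
    t *= length
    nodes = nodes + 43
    length += t + t
    length *= d
    length = 23 * 43
    length += 24 // nodes
    if 19 == t != nodes:
        log(length)
    else:
        d = nodes
    return nodes

log(length)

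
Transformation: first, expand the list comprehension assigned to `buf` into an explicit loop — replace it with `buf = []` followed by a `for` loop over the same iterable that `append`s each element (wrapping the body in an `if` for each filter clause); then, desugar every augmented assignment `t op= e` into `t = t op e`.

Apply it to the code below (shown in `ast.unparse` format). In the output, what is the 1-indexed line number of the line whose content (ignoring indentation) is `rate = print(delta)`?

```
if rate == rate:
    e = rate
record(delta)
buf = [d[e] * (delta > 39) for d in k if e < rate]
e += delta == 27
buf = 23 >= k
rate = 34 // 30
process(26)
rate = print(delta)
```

12

Transformed code:
if rate == rate:
    e = rate
record(delta)
buf = []
for d in k:
    if e < rate:
        buf.append(d[e] * (delta > 39))
e = e + (delta == 27)
buf = 23 >= k
rate = 34 // 30
process(26)
rate = print(delta)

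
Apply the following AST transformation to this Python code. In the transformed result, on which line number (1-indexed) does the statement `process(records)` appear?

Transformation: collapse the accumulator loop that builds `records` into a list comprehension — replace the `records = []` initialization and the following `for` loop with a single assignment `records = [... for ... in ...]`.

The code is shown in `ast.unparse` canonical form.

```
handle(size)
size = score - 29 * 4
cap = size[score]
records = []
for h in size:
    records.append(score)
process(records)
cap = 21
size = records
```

Transformed code:
handle(size)
size = score - 29 * 4
cap = size[score]
records = [score for h in size]
process(records)
cap = 21
size = records

5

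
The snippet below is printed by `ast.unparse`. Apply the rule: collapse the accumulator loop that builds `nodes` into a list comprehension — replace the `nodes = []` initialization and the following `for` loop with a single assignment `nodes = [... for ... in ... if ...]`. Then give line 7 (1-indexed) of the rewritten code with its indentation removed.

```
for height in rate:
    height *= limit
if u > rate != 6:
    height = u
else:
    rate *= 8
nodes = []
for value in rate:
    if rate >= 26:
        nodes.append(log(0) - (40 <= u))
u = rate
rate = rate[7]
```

nodes = [log(0) - (40 <= u) for value in rate if rate >= 26]

Transformed code:
for height in rate:
    height *= limit
if u > rate != 6:
    height = u
else:
    rate *= 8
nodes = [log(0) - (40 <= u) for value in rate if rate >= 26]
u = rate
rate = rate[7]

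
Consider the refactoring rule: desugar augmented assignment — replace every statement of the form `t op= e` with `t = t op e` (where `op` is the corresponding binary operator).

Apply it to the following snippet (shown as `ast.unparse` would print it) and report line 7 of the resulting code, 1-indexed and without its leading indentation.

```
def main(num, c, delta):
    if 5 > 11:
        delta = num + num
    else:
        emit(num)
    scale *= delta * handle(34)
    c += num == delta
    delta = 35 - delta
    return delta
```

Transformed code:
def main(num, c, delta):
    if 5 > 11:
        delta = num + num
    else:
        emit(num)
    scale = scale * (delta * handle(34))
    c = c + (num == delta)
    delta = 35 - delta
    return delta

c = c + (num == delta)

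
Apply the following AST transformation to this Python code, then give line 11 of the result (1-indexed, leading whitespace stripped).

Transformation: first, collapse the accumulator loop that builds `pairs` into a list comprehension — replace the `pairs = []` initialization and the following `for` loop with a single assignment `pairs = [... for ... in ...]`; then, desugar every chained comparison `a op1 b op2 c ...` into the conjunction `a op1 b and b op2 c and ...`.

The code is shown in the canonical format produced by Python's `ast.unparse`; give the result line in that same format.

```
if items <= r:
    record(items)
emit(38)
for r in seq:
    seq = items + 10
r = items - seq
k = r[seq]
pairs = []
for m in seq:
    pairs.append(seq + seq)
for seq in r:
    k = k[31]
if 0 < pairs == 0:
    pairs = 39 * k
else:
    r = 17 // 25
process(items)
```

if 0 < pairs and pairs == 0:

Transformed code:
if items <= r:
    record(items)
emit(38)
for r in seq:
    seq = items + 10
r = items - seq
k = r[seq]
pairs = [seq + seq for m in seq]
for seq in r:
    k = k[31]
if 0 < pairs and pairs == 0:
    pairs = 39 * k
else:
    r = 17 // 25
process(items)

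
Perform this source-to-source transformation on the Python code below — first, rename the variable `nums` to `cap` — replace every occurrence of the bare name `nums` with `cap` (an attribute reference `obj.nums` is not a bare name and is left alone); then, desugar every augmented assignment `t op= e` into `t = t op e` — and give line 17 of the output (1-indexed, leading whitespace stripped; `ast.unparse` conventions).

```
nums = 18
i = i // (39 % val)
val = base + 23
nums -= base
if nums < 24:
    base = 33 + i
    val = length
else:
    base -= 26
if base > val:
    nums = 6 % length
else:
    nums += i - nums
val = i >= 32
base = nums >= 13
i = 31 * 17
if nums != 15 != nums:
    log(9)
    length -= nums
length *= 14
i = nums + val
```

Transformed code:
cap = 18
i = i // (39 % val)
val = base + 23
cap = cap - base
if cap < 24:
    base = 33 + i
    val = length
else:
    base = base - 26
if base > val:
    cap = 6 % length
else:
    cap = cap + (i - cap)
val = i >= 32
base = cap >= 13
i = 31 * 17
if cap != 15 != cap:
    log(9)
    length = length - cap
length = length * 14
i = cap + val

if cap != 15 != cap:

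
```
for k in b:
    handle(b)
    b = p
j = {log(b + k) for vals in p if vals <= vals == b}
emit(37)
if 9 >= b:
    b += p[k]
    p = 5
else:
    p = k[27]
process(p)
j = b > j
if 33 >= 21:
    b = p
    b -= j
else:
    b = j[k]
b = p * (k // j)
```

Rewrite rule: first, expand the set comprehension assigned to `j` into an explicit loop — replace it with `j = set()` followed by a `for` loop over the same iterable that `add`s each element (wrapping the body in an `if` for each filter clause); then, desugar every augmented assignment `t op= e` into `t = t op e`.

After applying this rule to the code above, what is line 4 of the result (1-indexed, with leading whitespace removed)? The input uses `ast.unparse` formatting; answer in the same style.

j = set()

Transformed code:
for k in b:
    handle(b)
    b = p
j = set()
for vals in p:
    if vals <= vals == b:
        j.add(log(b + k))
emit(37)
if 9 >= b:
    b = b + p[k]
    p = 5
else:
    p = k[27]
process(p)
j = b > j
if 33 >= 21:
    b = p
    b = b - j
else:
    b = j[k]
b = p * (k // j)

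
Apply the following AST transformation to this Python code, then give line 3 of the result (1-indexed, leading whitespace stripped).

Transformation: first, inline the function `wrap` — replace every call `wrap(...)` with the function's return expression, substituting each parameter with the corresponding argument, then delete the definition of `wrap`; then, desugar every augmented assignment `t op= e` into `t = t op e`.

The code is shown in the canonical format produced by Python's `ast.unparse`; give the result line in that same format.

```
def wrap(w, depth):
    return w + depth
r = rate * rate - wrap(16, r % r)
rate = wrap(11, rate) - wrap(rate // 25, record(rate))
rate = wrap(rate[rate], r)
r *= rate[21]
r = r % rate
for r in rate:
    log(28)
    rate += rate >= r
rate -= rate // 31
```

Transformed code:
r = rate * rate - (16 + r % r)
rate = 11 + rate - (rate // 25 + record(rate))
rate = rate[rate] + r
r = r * rate[21]
r = r % rate
for r in rate:
    log(28)
    rate = rate + (rate >= r)
rate = rate - rate // 31

rate = rate[rate] + r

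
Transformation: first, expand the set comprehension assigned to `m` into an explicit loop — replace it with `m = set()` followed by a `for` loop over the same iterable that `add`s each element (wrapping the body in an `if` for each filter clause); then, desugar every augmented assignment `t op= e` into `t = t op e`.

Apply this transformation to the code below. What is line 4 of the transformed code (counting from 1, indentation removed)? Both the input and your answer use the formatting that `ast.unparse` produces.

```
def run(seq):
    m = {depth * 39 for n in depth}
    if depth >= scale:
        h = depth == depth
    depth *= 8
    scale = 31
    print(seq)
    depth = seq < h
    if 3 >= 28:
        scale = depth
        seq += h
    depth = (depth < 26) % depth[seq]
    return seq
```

m.add(depth * 39)

Transformed code:
def run(seq):
    m = set()
    for n in depth:
        m.add(depth * 39)
    if depth >= scale:
        h = depth == depth
    depth = depth * 8
    scale = 31
    print(seq)
    depth = seq < h
    if 3 >= 28:
        scale = depth
        seq = seq + h
    depth = (depth < 26) % depth[seq]
    return seq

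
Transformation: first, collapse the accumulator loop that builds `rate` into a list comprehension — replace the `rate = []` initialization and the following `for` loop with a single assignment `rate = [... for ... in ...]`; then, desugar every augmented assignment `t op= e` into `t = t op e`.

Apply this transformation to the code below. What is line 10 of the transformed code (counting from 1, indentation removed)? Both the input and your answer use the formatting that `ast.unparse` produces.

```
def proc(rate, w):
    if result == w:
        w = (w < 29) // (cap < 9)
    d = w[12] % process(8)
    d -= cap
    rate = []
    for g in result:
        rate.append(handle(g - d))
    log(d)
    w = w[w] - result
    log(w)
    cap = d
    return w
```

Transformed code:
def proc(rate, w):
    if result == w:
        w = (w < 29) // (cap < 9)
    d = w[12] % process(8)
    d = d - cap
    rate = [handle(g - d) for g in result]
    log(d)
    w = w[w] - result
    log(w)
    cap = d
    return w

cap = d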